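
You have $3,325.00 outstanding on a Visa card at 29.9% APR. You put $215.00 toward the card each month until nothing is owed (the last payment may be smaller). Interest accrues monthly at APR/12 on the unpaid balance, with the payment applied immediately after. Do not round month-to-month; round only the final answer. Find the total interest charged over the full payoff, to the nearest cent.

Monthly rate r = 29.9%/12 = 2.49167% = 0.0249167.
Payoff takes n = ⌈−ln(1 − rB₀/P)/ln(1+r)⌉ = ⌈19.775⌉ = 20 payments; the last is $167.05.
Total paid = 19·$215.00 + $167.05 = $4,252.05.
Total interest = total paid − principal = $4,252.05 − $3,325.00 = $927.05.

$927.05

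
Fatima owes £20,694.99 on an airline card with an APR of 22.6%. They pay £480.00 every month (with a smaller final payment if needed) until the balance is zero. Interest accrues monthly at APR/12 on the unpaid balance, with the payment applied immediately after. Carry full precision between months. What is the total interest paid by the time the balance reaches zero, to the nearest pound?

Monthly rate r = 22.6%/12 = 1.88333% = 0.0188333.
Payoff takes n = ⌈−ln(1 − rB₀/P)/ln(1+r)⌉ = ⌈89.573⌉ = 90 payments; the last is £276.03.
Total paid = 89·£480.00 + £276.03 = £42,996.03.
Total interest = total paid − principal = £42,996.03 − £20,694.99 = £22,301.04.

£22,301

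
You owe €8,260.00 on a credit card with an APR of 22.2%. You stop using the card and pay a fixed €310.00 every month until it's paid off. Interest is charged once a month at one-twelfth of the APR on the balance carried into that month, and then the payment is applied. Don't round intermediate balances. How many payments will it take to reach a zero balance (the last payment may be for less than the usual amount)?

38 payments

Monthly rate r = 22.2%/12 = 1.85% = 0.0185.
Recurrence: B ← B·(1+r) − €310.00.
Month 1: interest €152.81; balance after payment €8,102.81.
Month 2: interest €149.90; balance after payment €7,942.71.
Closed form: n = −ln(1 − rB₀/P)/ln(1+r) = −ln(0.50706)/ln(1.0185) ≈ 37.048, so the balance reaches zero during payment 38.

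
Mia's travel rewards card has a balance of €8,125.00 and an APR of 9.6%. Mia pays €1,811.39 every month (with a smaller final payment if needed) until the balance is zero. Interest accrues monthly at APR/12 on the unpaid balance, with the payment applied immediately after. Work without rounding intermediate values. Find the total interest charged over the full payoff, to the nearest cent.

€184.17

Monthly rate r = 9.6%/12 = 0.8% = 0.008.
Payoff takes n = ⌈−ln(1 − rB₀/P)/ln(1+r)⌉ = ⌈4.586⌉ = 5 payments; the last is €1,063.61.
Total paid = 4·€1,811.39 + €1,063.61 = €8,309.17.
Total interest = total paid − principal = €8,309.17 − €8,125.00 = €184.17.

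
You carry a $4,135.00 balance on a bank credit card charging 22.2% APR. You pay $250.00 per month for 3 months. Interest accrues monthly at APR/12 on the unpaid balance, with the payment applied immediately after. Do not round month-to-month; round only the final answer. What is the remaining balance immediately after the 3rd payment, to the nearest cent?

$3,604.80

Monthly rate r = 22.2%/12 = 1.85% = 0.0185.
Each month: B ← B·(1+r) − $250.00.
Month 1: interest $76.50; balance after payment $3,961.50.
Month 2: interest $73.29; balance after payment $3,784.79.
Month 3: interest $70.02; balance after payment $3,604.80.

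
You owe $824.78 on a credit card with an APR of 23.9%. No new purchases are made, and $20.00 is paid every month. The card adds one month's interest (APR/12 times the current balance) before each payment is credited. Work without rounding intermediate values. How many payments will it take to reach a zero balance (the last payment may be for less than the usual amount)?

Monthly rate r = 23.9%/12 = 1.99167% = 0.0199167.
Recurrence: B ← B·(1+r) − $20.00.
Month 1: interest $16.43; balance after payment $821.21.
Month 2: interest $16.36; balance after payment $817.56.
Closed form: n = −ln(1 − rB₀/P)/ln(1+r) = −ln(0.17866)/ln(1.01992) ≈ 87.333, so the balance reaches zero during payment 88.

88 months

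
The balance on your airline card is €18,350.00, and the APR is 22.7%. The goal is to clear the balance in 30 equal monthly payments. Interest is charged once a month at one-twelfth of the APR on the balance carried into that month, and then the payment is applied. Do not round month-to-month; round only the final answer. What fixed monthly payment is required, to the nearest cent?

€807.17

Monthly rate r = 22.7%/12 = 1.89167% = 0.0189167.
Level-payment amortization: P = B₀·r / (1 − (1+r)^(−n)) = 18350.00·0.0189167 / (1 − 1.01892^(−30)).
Denominator 1 − (1+r)^(−30) = 0.430045725.
P = 347.121 / 0.430045725 ≈ 807.17.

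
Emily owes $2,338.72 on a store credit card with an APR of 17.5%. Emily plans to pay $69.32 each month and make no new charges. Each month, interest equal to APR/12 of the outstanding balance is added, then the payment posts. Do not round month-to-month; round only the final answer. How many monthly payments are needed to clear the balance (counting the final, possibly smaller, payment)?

Monthly rate r = 17.5%/12 = 1.45833% = 0.0145833.
Recurrence: B ← B·(1+r) − $69.32.
Month 1: interest $34.11; balance after payment $2,303.51.
Month 2: interest $33.59; balance after payment $2,267.78.
Closed form: n = −ln(1 − rB₀/P)/ln(1+r) = −ln(0.50799)/ln(1.01458) ≈ 46.781, so the balance reaches zero during payment 47.

47 payments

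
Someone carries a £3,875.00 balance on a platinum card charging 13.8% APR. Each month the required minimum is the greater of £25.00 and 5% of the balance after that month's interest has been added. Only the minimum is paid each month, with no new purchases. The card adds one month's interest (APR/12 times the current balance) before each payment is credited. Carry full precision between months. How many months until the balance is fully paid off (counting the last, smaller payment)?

Monthly rate r = 13.8%/12 = 1.15% = 0.0115.
While 5% of the post-interest balance exceeds £25.00, each month B ← (B·(1+r))·(1 − 0.05), i.e. B shrinks by the factor (1+r)·0.95 = 0.96093.
This holds for months 1–52. Entering month 53 the balance is £487.67; 5% of the post-interest balance is now below £25.00, so the flat £25.00 minimum applies from here.
From month 53 a fixed £25.00 at rate r clears £487.67 in 23 more payments. Total: 52 + 23 = 75 months.

75 months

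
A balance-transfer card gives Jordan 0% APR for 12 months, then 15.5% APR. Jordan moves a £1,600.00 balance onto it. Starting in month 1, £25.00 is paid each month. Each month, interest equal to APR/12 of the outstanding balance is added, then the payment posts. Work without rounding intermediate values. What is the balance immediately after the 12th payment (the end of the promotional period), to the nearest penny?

Promo months 1–12 at r₀ = 0%/12 = 0; months 13+ at r₁ = 15.5%/12 = 0.0129167.
After month 12 (no interest yet): B = £1,600.00 − 12·£25.00 = £1,300.00.

£1,300.00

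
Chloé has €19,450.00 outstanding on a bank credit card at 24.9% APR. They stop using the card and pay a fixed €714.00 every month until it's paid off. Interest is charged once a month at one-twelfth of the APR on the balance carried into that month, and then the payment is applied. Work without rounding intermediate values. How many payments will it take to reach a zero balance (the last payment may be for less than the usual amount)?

Monthly rate r = 24.9%/12 = 2.075% = 0.02075.
Recurrence: B ← B·(1+r) − €714.00.
Month 1: interest €403.59; balance after payment €19,139.59.
Month 2: interest €397.15; balance after payment €18,822.73.
Closed form: n = −ln(1 − rB₀/P)/ln(1+r) = −ln(0.43475)/ln(1.02075) ≈ 40.559, so the balance reaches zero during payment 41.

41 months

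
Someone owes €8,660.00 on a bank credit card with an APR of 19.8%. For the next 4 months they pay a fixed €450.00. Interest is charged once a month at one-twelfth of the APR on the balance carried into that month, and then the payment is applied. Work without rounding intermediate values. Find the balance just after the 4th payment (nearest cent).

Monthly rate r = 19.8%/12 = 1.65% = 0.0165.
Each month: B ← B·(1+r) − €450.00.
Month 1: interest €142.89; balance after payment €8,352.89.
Month 2: interest €137.82; balance after payment €8,040.71.
Month 3: interest €132.67; balance after payment €7,723.38.
Month 4: interest €127.44; balance after payment €7,400.82.

€7,400.82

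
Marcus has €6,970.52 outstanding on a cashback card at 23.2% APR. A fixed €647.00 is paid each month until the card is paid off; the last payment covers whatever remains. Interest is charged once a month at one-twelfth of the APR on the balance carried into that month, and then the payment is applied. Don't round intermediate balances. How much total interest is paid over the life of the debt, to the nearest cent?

€921.97

Monthly rate r = 23.2%/12 = 1.93333% = 0.0193333.
Payoff takes n = ⌈−ln(1 − rB₀/P)/ln(1+r)⌉ = ⌈12.197⌉ = 13 payments; the last is €128.49.
Total paid = 12·€647.00 + €128.49 = €7,892.49.
Total interest = total paid − principal = €7,892.49 − €6,970.52 = €921.97.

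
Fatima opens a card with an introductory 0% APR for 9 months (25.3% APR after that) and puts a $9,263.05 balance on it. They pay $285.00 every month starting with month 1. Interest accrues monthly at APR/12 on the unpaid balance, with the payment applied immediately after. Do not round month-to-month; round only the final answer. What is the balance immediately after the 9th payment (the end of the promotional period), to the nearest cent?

$6,698.05

Promo months 1–9 at r₀ = 0%/12 = 0; months 10+ at r₁ = 25.3%/12 = 0.0210833.
After month 9 (no interest yet): B = $9,263.05 − 9·$285.00 = $6,698.05.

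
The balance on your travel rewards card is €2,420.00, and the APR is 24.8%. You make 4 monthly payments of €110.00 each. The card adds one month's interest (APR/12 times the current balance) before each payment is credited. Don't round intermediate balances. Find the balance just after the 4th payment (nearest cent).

€2,172.51

Monthly rate r = 24.8%/12 = 2.06667% = 0.0206667.
Each month: B ← B·(1+r) − €110.00.
Month 1: interest €50.01; balance after payment €2,360.01.
Month 2: interest €48.77; balance after payment €2,298.79.
Month 3: interest €47.51; balance after payment €2,236.30.
Month 4: interest €46.22; balance after payment €2,172.51.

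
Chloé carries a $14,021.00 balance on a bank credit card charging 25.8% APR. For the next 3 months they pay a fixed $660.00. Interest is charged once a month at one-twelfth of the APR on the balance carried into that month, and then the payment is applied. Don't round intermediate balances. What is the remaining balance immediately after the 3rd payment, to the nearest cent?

Monthly rate r = 25.8%/12 = 2.15% = 0.0215.
Each month: B ← B·(1+r) − $660.00.
Month 1: interest $301.45; balance after payment $13,662.45.
Month 2: interest $293.74; balance after payment $13,296.19.
Month 3: interest $285.87; balance after payment $12,922.06.

$12,922.06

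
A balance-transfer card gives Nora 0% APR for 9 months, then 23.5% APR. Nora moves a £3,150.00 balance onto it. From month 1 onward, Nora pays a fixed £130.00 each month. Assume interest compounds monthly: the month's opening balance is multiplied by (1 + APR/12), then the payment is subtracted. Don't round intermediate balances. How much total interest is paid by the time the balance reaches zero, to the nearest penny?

£394.52

Promo months 1–9 at r₀ = 0%/12 = 0; months 10+ at r₁ = 23.5%/12 = 0.0195833.
After month 9 (no interest yet): B = £3,150.00 − 9·£130.00 = £1,980.00.
Then at r₁ with £130.00/mo: n₂ = −ln(1 − r₁·B/P)/ln(1+r₁) ≈ 18.26 → 19 more payments.
Total paid = 27·£130.00 + £34.52 = £3,544.52; interest = £3,544.52 − £3,150.00 = £394.52.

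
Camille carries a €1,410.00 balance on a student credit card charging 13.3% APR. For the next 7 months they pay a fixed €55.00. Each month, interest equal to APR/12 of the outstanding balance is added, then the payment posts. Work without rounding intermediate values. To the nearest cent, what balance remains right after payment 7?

€1,125.06

Monthly rate r = 13.3%/12 = 1.10833% = 0.0110833.
Each month: B ← B·(1+r) − €55.00.
Month 1: interest €15.63; balance after payment €1,370.63.
Month 2: interest €15.19; balance after payment €1,330.82.
Month 3: interest €14.75; balance after payment €1,290.57.
Month 4: interest €14.30; balance after payment €1,249.87.
Month 5: interest €13.85; balance after payment €1,208.73.
Month 6: interest €13.40; balance after payment €1,167.12.
Month 7: interest €12.94; balance after payment €1,125.06.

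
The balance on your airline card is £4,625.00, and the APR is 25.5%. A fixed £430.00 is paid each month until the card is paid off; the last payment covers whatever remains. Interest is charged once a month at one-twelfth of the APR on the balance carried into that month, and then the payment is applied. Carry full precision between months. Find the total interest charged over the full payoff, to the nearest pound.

Monthly rate r = 25.5%/12 = 2.125% = 0.02125.
Payoff takes n = ⌈−ln(1 − rB₀/P)/ln(1+r)⌉ = ⌈12.341⌉ = 13 payments; the last is £147.63.
Total paid = 12·£430.00 + £147.63 = £5,307.63.
Total interest = total paid − principal = £5,307.63 − £4,625.00 = £682.63.

£683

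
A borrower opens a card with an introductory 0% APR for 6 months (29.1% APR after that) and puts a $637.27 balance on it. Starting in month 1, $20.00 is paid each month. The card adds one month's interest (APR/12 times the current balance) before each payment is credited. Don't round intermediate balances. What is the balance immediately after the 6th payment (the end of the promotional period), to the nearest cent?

Promo months 1–6 at r₀ = 0%/12 = 0; months 7+ at r₁ = 29.1%/12 = 0.02425.
After month 6 (no interest yet): B = $637.27 − 6·$20.00 = $517.27.

$517.27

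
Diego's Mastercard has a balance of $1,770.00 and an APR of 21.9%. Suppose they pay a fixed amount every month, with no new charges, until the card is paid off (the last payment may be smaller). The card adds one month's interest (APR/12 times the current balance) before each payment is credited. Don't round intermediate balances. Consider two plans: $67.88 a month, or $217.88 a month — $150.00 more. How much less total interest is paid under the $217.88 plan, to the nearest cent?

$491.39

Monthly rate r = 21.9%/12 = 1.825% = 0.01825.
At $67.88/mo: n = ⌈−ln(1 − rB₀/P)/ln(1+r)⌉ = 36 payments (last $49.05); total interest = total paid − $1,770.00 = $654.85.
At $217.88/mo: 9 payments (last $190.42); total interest $163.46.
Interest saved = $654.85 − $163.46 = $491.39.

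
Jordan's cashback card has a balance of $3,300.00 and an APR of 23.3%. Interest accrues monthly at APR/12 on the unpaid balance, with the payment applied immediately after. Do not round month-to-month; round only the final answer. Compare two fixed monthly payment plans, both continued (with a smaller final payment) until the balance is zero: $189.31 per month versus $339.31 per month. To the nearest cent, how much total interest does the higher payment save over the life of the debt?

Monthly rate r = 23.3%/12 = 1.94167% = 0.0194167.
At $189.31/mo: n = ⌈−ln(1 − rB₀/P)/ln(1+r)⌉ = 22 payments (last $92.52); total interest = total paid − $3,300.00 = $768.03.
At $339.31/mo: 11 payments (last $299.99); total interest $393.09.
Interest saved = $768.03 − $393.09 = $374.94.

$374.94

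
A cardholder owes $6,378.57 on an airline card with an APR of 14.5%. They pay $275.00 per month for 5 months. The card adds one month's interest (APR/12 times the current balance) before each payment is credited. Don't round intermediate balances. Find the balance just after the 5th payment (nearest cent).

$5,364.74

Monthly rate r = 14.5%/12 = 1.20833% = 0.0120833.
Each month: B ← B·(1+r) − $275.00.
Month 1: interest $77.07; balance after payment $6,180.64.
Month 2: interest $74.68; balance after payment $5,980.33.
Month 3: interest $72.26; balance after payment $5,777.59.
Month 4: interest $69.81; balance after payment $5,572.40.
Month 5: interest $67.33; balance after payment $5,364.74.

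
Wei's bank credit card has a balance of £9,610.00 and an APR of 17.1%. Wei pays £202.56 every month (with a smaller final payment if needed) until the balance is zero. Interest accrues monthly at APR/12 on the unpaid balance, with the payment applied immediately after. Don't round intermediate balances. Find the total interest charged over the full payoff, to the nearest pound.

Monthly rate r = 17.1%/12 = 1.425% = 0.01425.
Payoff takes n = ⌈−ln(1 − rB₀/P)/ln(1+r)⌉ = ⌈79.664⌉ = 80 payments; the last is £134.73.
Total paid = 79·£202.56 + £134.73 = £16,136.97.
Total interest = total paid − principal = £16,136.97 − £9,610.00 = £6,526.97.

£6,527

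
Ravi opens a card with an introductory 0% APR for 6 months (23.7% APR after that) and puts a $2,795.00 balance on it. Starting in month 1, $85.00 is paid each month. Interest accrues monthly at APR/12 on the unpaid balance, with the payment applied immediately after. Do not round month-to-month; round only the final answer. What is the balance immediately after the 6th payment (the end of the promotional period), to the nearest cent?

$2,285.00

Promo months 1–6 at r₀ = 0%/12 = 0; months 7+ at r₁ = 23.7%/12 = 0.01975.
After month 6 (no interest yet): B = $2,795.00 − 6·$85.00 = $2,285.00.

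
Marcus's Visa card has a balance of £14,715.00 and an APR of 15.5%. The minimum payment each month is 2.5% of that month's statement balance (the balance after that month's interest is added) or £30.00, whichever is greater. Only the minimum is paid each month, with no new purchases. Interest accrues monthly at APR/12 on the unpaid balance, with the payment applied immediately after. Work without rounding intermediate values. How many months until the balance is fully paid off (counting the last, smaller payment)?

Monthly rate r = 15.5%/12 = 1.29167% = 0.0129167.
While 2.5% of the post-interest balance exceeds £30.00, each month B ← (B·(1+r))·(1 − 0.025), i.e. B shrinks by the factor (1+r)·0.975 = 0.98759.
This holds for months 1–202. Entering month 203 the balance is £1,181.91; 2.5% of the post-interest balance is now below £30.00, so the flat £30.00 minimum applies from here.
From month 203 a fixed £30.00 at rate r clears £1,181.91 in 56 more payments. Total: 202 + 56 = 258 months.

258 months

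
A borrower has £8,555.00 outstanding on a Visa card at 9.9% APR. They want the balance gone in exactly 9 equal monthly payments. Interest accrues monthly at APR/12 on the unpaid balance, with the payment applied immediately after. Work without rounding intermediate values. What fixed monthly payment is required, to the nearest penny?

£990.20

Monthly rate r = 9.9%/12 = 0.825% = 0.00825.
Level-payment amortization: P = B₀·r / (1 − (1+r)^(−n)) = 8555.00·0.00825 / (1 − 1.00825^(−9)).
Denominator 1 − (1+r)^(−9) = 0.0712775927.
P = 70.5787 / 0.0712775927 ≈ 990.20.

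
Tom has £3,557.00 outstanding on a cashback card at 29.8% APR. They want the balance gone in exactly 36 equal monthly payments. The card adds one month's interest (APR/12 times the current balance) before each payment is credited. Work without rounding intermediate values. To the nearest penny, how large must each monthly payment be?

Monthly rate r = 29.8%/12 = 2.48333% = 0.0248333.
Level-payment amortization: P = B₀·r / (1 − (1+r)^(−n)) = 3557.00·0.0248333 / (1 − 1.02483^(−36)).
Denominator 1 − (1+r)^(−36) = 0.586492621.
P = 88.3322 / 0.586492621 ≈ 150.61.

£150.61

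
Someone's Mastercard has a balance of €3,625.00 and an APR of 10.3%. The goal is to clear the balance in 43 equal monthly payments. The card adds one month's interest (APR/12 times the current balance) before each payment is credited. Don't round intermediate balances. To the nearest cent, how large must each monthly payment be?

Monthly rate r = 10.3%/12 = 0.858333% = 0.00858333.
Level-payment amortization: P = B₀·r / (1 − (1+r)^(−n)) = 3625.00·0.00858333 / (1 − 1.00858^(−43)).
Denominator 1 − (1+r)^(−43) = 0.30754246.
P = 31.1146 / 0.30754246 ≈ 101.17.

€101.17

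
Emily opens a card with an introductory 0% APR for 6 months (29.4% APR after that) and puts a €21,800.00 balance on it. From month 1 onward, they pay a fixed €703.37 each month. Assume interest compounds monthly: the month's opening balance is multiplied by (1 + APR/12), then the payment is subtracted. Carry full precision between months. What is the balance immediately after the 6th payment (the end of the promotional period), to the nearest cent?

Promo months 1–6 at r₀ = 0%/12 = 0; months 7+ at r₁ = 29.4%/12 = 0.0245.
After month 6 (no interest yet): B = €21,800.00 − 6·€703.37 = €17,579.78.

€17,579.78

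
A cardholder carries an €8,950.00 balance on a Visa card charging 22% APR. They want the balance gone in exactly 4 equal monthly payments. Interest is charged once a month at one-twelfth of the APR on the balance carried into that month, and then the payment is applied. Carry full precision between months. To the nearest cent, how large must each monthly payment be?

€2,340.98

Monthly rate r = 22%/12 = 1.83333% = 0.0183333.
Level-payment amortization: P = B₀·r / (1 − (1+r)^(−n)) = 8950.00·0.0183333 / (1 − 1.01833^(−4)).
Denominator 1 − (1+r)^(−4) = 0.0700916219.
P = 164.083 / 0.0700916219 ≈ 2340.98.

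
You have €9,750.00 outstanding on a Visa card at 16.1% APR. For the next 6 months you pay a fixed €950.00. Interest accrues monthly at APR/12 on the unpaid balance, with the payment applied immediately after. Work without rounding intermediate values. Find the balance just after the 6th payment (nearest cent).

Monthly rate r = 16.1%/12 = 1.34167% = 0.0134167.
Each month: B ← B·(1+r) − €950.00.
Month 1: interest €130.81; balance after payment €8,930.81.
Month 2: interest €119.82; balance after payment €8,100.63.
Month 3: interest €108.68; balance after payment €7,259.32.
Month 4: interest €97.40; balance after payment €6,406.71.
Month 5: interest €85.96; balance after payment €5,542.67.
Month 6: interest €74.36; balance after payment €4,667.03.

€4,667.03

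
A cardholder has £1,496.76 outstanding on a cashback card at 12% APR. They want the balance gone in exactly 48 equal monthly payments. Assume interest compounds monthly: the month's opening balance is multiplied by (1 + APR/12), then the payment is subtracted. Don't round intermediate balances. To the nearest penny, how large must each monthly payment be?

Monthly rate r = 12%/12 = 1% = 0.01.
Level-payment amortization: P = B₀·r / (1 − (1+r)^(−n)) = 1496.76·0.01 / (1 − 1.01^(−48)).
Denominator 1 − (1+r)^(−48) = 0.379739595.
P = 14.9676 / 0.379739595 ≈ 39.42.

£39.42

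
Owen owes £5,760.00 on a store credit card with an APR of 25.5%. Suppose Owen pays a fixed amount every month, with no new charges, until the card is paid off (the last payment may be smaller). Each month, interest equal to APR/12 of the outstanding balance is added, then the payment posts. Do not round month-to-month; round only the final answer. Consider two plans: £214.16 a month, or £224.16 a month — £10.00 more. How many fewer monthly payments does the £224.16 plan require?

3 fewer payments

Monthly rate r = 25.5%/12 = 2.125% = 0.02125.
At £214.16/mo: n = ⌈−ln(1 − rB₀/P)/ln(1+r)⌉ = 41 payments (last £66.19); total interest = total paid − £5,760.00 = £2,872.59.
At £224.16/mo: 38 payments (last £125.63); total interest £2,659.55.
Payments saved = 41 − 38 = 3.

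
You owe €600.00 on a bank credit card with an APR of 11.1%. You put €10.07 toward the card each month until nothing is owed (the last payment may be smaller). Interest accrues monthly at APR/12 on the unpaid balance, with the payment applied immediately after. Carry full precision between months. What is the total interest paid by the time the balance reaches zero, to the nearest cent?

€276.09

Monthly rate r = 11.1%/12 = 0.925% = 0.00925.
Payoff takes n = ⌈−ln(1 − rB₀/P)/ln(1+r)⌉ = ⌈87.000⌉ = 87 payments; the last is €10.07.
Total paid = 86·€10.07 + €10.07 = €876.09.
Total interest = total paid − principal = €876.09 − €600.00 = €276.09.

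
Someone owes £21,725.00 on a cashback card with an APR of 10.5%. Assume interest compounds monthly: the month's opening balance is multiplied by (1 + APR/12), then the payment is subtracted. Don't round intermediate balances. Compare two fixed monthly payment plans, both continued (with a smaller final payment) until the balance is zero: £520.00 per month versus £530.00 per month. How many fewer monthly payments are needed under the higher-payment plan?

2 fewer payments

Monthly rate r = 10.5%/12 = 0.875% = 0.00875.
At £520.00/mo: n = ⌈−ln(1 − rB₀/P)/ln(1+r)⌉ = 53 payments (last £119.74); total interest = total paid − £21,725.00 = £5,434.74.
At £530.00/mo: 51 payments (last £523.83); total interest £5,298.83.
Payments saved = 53 − 51 = 2.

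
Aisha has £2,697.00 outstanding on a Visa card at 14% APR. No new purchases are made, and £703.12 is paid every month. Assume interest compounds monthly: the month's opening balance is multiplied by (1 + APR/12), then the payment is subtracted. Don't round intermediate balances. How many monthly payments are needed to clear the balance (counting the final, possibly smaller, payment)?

Monthly rate r = 14%/12 = 1.16667% = 0.0116667.
Recurrence: B ← B·(1+r) − £703.12.
Month 1: interest £31.46; balance after payment £2,025.35.
Month 2: interest £23.63; balance after payment £1,345.85.
Month 3: interest £15.70; balance after payment £658.44.
Month 4: interest £7.68; balance after payment £0.00.

4 months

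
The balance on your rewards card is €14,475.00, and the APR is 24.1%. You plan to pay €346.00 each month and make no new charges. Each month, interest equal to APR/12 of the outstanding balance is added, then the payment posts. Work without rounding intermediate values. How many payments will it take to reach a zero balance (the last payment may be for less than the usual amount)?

93 payments

Monthly rate r = 24.1%/12 = 2.00833% = 0.0200833.
Recurrence: B ← B·(1+r) − €346.00.
Month 1: interest €290.71; balance after payment €14,419.71.
Month 2: interest €289.60; balance after payment €14,363.30.
Closed form: n = −ln(1 − rB₀/P)/ln(1+r) = −ln(0.15981)/ln(1.02008) ≈ 92.222, so the balance reaches zero during payment 93.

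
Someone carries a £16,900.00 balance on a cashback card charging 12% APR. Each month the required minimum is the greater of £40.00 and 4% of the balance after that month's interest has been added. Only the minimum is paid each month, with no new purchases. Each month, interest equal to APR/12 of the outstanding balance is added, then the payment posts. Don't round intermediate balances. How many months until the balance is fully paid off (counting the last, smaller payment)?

121 months

Monthly rate r = 12%/12 = 1% = 0.01.
While 4% of the post-interest balance exceeds £40.00, each month B ← (B·(1+r))·(1 − 0.04), i.e. B shrinks by the factor (1+r)·0.96 = 0.9696.
This holds for months 1–92. Entering month 93 the balance is £987.20; 4% of the post-interest balance is now below £40.00, so the flat £40.00 minimum applies from here.
From month 93 a fixed £40.00 at rate r clears £987.20 in 29 more payments. Total: 92 + 29 = 121 months.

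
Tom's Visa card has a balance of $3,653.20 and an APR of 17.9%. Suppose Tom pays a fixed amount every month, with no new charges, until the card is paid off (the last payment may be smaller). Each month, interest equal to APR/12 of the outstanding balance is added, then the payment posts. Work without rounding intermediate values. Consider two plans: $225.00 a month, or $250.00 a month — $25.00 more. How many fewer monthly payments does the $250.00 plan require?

Monthly rate r = 17.9%/12 = 1.49167% = 0.0149167.
At $225.00/mo: n = ⌈−ln(1 − rB₀/P)/ln(1+r)⌉ = 19 payments (last $164.60); total interest = total paid − $3,653.20 = $561.40.
At $250.00/mo: 17 payments (last $151.79); total interest $498.59.
Payments saved = 19 − 17 = 2.

2 fewer payments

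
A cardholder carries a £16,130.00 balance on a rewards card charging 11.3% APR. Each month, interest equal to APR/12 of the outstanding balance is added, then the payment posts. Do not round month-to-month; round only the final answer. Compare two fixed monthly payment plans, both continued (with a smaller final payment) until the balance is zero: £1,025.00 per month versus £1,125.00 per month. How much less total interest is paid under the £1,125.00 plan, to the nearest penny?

Monthly rate r = 11.3%/12 = 0.941667% = 0.00941667.
At £1,025.00/mo: n = ⌈−ln(1 − rB₀/P)/ln(1+r)⌉ = 18 payments (last £115.64); total interest = total paid − £16,130.00 = £1,410.64.
At £1,125.00/mo: 16 payments (last £535.81); total interest £1,280.81.
Interest saved = £1,410.64 − £1,280.81 = £129.83.

£129.83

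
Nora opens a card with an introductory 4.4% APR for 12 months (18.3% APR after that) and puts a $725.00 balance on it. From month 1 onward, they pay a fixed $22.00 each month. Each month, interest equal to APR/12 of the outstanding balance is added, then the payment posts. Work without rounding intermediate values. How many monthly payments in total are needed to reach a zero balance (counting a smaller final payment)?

Promo months 1–12 at r₀ = 4.4%/12 = 0.00366667; months 13+ at r₁ = 18.3%/12 = 0.01525.
After month 12: iterate B ← B·(1+r₀) − $22.00 for 12 months → $488.16.
Then at r₁ with $22.00/mo: n₂ = −ln(1 − r₁·B/P)/ln(1+r₁) ≈ 27.29 → 28 more payments.

40 payments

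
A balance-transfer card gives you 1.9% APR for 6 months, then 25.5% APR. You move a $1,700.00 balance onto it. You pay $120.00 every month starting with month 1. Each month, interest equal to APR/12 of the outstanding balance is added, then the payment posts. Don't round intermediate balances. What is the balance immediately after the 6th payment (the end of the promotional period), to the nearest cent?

Promo months 1–6 at r₀ = 1.9%/12 = 0.00158333; months 7+ at r₁ = 25.5%/12 = 0.02125.
After month 6: iterate B ← B·(1+r₀) − $120.00 for 6 months → $993.36.

$993.36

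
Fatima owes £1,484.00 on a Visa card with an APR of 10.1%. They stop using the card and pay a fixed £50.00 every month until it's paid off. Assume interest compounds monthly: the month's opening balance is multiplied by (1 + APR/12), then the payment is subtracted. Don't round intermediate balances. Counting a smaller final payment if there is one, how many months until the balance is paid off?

Monthly rate r = 10.1%/12 = 0.841667% = 0.00841667.
Recurrence: B ← B·(1+r) − £50.00.
Month 1: interest £12.49; balance after payment £1,446.49.
Month 2: interest £12.17; balance after payment £1,408.66.
Closed form: n = −ln(1 − rB₀/P)/ln(1+r) = −ln(0.75019)/ln(1.00842) ≈ 34.293, so the balance reaches zero during payment 35.

35 months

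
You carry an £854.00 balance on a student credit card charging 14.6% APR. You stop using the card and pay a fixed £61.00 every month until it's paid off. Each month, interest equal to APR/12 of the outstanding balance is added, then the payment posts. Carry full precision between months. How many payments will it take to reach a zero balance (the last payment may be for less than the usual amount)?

Monthly rate r = 14.6%/12 = 1.21667% = 0.0121667.
Recurrence: B ← B·(1+r) − £61.00.
Month 1: interest £10.39; balance after payment £803.39.
Month 2: interest £9.77; balance after payment £752.16.
Closed form: n = −ln(1 − rB₀/P)/ln(1+r) = −ln(0.82967)/ln(1.01217) ≈ 15.441, so the balance reaches zero during payment 16.

16 months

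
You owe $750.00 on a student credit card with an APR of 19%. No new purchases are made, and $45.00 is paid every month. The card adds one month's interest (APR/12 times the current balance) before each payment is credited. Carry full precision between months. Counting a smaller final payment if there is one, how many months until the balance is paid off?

20 months

Monthly rate r = 19%/12 = 1.58333% = 0.0158333.
Recurrence: B ← B·(1+r) − $45.00.
Month 1: interest $11.88; balance after payment $716.88.
Month 2: interest $11.35; balance after payment $683.23.
Closed form: n = −ln(1 − rB₀/P)/ln(1+r) = −ln(0.73611)/ln(1.01583) ≈ 19.503, so the balance reaches zero during payment 20.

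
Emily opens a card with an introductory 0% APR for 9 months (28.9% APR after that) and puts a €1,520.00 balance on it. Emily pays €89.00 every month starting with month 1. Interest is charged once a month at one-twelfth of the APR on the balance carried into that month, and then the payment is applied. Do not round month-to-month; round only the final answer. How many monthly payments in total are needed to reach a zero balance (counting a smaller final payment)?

19 payments

Promo months 1–9 at r₀ = 0%/12 = 0; months 10+ at r₁ = 28.9%/12 = 0.0240833.
After month 9 (no interest yet): B = €1,520.00 − 9·€89.00 = €719.00.
Then at r₁ with €89.00/mo: n₂ = −ln(1 − r₁·B/P)/ln(1+r₁) ≈ 9.09 → 10 more payments.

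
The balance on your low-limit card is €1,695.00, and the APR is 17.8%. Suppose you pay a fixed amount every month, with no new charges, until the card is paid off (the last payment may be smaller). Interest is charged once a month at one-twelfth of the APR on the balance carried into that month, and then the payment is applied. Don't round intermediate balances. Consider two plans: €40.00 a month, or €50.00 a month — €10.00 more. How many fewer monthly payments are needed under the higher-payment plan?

Monthly rate r = 17.8%/12 = 1.48333% = 0.0148333.
At €40.00/mo: n = ⌈−ln(1 − rB₀/P)/ln(1+r)⌉ = 68 payments (last €10.49); total interest = total paid − €1,695.00 = €995.49.
At €50.00/mo: 48 payments (last €23.24); total interest €678.24.
Payments saved = 68 − 48 = 20.

20 fewer payments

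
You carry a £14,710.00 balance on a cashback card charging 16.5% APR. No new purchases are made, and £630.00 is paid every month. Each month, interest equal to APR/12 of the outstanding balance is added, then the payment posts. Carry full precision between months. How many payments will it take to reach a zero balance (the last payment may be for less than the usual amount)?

29 payments

Monthly rate r = 16.5%/12 = 1.375% = 0.01375.
Recurrence: B ← B·(1+r) − £630.00.
Month 1: interest £202.26; balance after payment £14,282.26.
Month 2: interest £196.38; balance after payment £13,848.64.
Closed form: n = −ln(1 − rB₀/P)/ln(1+r) = −ln(0.67895)/ln(1.01375) ≈ 28.354, so the balance reaches zero during payment 29.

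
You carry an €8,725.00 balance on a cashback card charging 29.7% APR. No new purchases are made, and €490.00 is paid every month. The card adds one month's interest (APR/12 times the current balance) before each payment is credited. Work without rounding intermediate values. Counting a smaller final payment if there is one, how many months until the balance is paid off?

Monthly rate r = 29.7%/12 = 2.475% = 0.02475.
Recurrence: B ← B·(1+r) − €490.00.
Month 1: interest €215.94; balance after payment €8,450.94.
Month 2: interest €209.16; balance after payment €8,170.10.
Closed form: n = −ln(1 − rB₀/P)/ln(1+r) = −ln(0.5593)/ln(1.02475) ≈ 23.767, so the balance reaches zero during payment 24.

24 months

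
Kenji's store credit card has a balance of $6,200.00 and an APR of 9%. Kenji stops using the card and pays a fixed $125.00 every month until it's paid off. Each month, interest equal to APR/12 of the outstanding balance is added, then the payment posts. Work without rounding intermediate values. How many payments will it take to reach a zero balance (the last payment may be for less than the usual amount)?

63 months

Monthly rate r = 9%/12 = 0.75% = 0.0075.
Recurrence: B ← B·(1+r) − $125.00.
Month 1: interest $46.50; balance after payment $6,121.50.
Month 2: interest $45.91; balance after payment $6,042.41.
Closed form: n = −ln(1 − rB₀/P)/ln(1+r) = −ln(0.628)/ln(1.0075) ≈ 62.261, so the balance reaches zero during payment 63.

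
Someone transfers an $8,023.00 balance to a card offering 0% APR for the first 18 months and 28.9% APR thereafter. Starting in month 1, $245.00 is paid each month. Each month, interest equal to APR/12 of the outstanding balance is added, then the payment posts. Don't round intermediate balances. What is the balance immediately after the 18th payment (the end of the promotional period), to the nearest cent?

$3,613.00

Promo months 1–18 at r₀ = 0%/12 = 0; months 19+ at r₁ = 28.9%/12 = 0.0240833.
After month 18 (no interest yet): B = $8,023.00 − 18·$245.00 = $3,613.00.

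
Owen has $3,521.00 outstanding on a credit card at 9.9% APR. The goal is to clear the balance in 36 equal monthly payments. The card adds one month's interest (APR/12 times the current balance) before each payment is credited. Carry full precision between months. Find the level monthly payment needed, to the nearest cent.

$113.45

Monthly rate r = 9.9%/12 = 0.825% = 0.00825.
Level-payment amortization: P = B₀·r / (1 − (1+r)^(−n)) = 3521.00·0.00825 / (1 − 1.00825^(−36)).
Denominator 1 − (1+r)^(−36) = 0.25605009.
P = 29.0483 / 0.25605009 ≈ 113.45.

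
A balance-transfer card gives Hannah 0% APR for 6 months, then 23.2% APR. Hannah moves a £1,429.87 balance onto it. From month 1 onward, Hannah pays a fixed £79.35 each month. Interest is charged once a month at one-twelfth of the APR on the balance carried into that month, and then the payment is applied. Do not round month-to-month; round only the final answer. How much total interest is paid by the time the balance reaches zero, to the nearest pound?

£142

Promo months 1–6 at r₀ = 0%/12 = 0; months 7+ at r₁ = 23.2%/12 = 0.0193333.
After month 6 (no interest yet): B = £1,429.87 − 6·£79.35 = £953.77.
Then at r₁ with £79.35/mo: n₂ = −ln(1 − r₁·B/P)/ln(1+r₁) ≈ 13.81 → 14 more payments.
Total paid = 19·£79.35 + £64.47 = £1,572.12; interest = £1,572.12 − £1,429.87 = £142.25.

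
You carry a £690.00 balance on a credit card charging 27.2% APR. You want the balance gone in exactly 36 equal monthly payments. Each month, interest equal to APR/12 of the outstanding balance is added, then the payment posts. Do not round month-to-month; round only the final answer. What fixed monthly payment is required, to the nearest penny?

Monthly rate r = 27.2%/12 = 2.26667% = 0.0226667.
Level-payment amortization: P = B₀·r / (1 − (1+r)^(−n)) = 690.00·0.0226667 / (1 − 1.02267^(−36)).
Denominator 1 − (1+r)^(−36) = 0.55375601.
P = 15.64 / 0.55375601 ≈ 28.24.

£28.24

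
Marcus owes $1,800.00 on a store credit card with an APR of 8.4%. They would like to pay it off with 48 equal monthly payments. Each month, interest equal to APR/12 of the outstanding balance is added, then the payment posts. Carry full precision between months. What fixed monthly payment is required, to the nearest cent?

$44.28

Monthly rate r = 8.4%/12 = 0.7% = 0.007.
Level-payment amortization: P = B₀·r / (1 − (1+r)^(−n)) = 1800.00·0.007 / (1 − 1.007^(−48)).
Denominator 1 − (1+r)^(−48) = 0.284539909.
P = 12.6 / 0.284539909 ≈ 44.28.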